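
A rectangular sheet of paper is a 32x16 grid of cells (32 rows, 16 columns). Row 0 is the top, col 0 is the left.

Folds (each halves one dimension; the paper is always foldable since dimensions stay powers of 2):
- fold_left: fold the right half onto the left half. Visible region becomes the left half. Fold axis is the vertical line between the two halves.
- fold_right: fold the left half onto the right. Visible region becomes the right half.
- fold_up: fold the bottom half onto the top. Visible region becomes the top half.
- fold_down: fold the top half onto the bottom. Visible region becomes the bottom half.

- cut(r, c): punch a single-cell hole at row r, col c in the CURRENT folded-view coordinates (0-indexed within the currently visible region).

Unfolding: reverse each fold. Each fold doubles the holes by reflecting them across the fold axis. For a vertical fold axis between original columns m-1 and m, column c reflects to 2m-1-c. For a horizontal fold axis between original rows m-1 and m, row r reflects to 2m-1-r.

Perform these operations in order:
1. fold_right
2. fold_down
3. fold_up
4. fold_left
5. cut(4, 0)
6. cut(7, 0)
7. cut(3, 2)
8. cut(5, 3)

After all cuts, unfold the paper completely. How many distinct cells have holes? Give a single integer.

Op 1 fold_right: fold axis v@8; visible region now rows[0,32) x cols[8,16) = 32x8
Op 2 fold_down: fold axis h@16; visible region now rows[16,32) x cols[8,16) = 16x8
Op 3 fold_up: fold axis h@24; visible region now rows[16,24) x cols[8,16) = 8x8
Op 4 fold_left: fold axis v@12; visible region now rows[16,24) x cols[8,12) = 8x4
Op 5 cut(4, 0): punch at orig (20,8); cuts so far [(20, 8)]; region rows[16,24) x cols[8,12) = 8x4
Op 6 cut(7, 0): punch at orig (23,8); cuts so far [(20, 8), (23, 8)]; region rows[16,24) x cols[8,12) = 8x4
Op 7 cut(3, 2): punch at orig (19,10); cuts so far [(19, 10), (20, 8), (23, 8)]; region rows[16,24) x cols[8,12) = 8x4
Op 8 cut(5, 3): punch at orig (21,11); cuts so far [(19, 10), (20, 8), (21, 11), (23, 8)]; region rows[16,24) x cols[8,12) = 8x4
Unfold 1 (reflect across v@12): 8 holes -> [(19, 10), (19, 13), (20, 8), (20, 15), (21, 11), (21, 12), (23, 8), (23, 15)]
Unfold 2 (reflect across h@24): 16 holes -> [(19, 10), (19, 13), (20, 8), (20, 15), (21, 11), (21, 12), (23, 8), (23, 15), (24, 8), (24, 15), (26, 11), (26, 12), (27, 8), (27, 15), (28, 10), (28, 13)]
Unfold 3 (reflect across h@16): 32 holes -> [(3, 10), (3, 13), (4, 8), (4, 15), (5, 11), (5, 12), (7, 8), (7, 15), (8, 8), (8, 15), (10, 11), (10, 12), (11, 8), (11, 15), (12, 10), (12, 13), (19, 10), (19, 13), (20, 8), (20, 15), (21, 11), (21, 12), (23, 8), (23, 15), (24, 8), (24, 15), (26, 11), (26, 12), (27, 8), (27, 15), (28, 10), (28, 13)]
Unfold 4 (reflect across v@8): 64 holes -> [(3, 2), (3, 5), (3, 10), (3, 13), (4, 0), (4, 7), (4, 8), (4, 15), (5, 3), (5, 4), (5, 11), (5, 12), (7, 0), (7, 7), (7, 8), (7, 15), (8, 0), (8, 7), (8, 8), (8, 15), (10, 3), (10, 4), (10, 11), (10, 12), (11, 0), (11, 7), (11, 8), (11, 15), (12, 2), (12, 5), (12, 10), (12, 13), (19, 2), (19, 5), (19, 10), (19, 13), (20, 0), (20, 7), (20, 8), (20, 15), (21, 3), (21, 4), (21, 11), (21, 12), (23, 0), (23, 7), (23, 8), (23, 15), (24, 0), (24, 7), (24, 8), (24, 15), (26, 3), (26, 4), (26, 11), (26, 12), (27, 0), (27, 7), (27, 8), (27, 15), (28, 2), (28, 5), (28, 10), (28, 13)]

Answer: 64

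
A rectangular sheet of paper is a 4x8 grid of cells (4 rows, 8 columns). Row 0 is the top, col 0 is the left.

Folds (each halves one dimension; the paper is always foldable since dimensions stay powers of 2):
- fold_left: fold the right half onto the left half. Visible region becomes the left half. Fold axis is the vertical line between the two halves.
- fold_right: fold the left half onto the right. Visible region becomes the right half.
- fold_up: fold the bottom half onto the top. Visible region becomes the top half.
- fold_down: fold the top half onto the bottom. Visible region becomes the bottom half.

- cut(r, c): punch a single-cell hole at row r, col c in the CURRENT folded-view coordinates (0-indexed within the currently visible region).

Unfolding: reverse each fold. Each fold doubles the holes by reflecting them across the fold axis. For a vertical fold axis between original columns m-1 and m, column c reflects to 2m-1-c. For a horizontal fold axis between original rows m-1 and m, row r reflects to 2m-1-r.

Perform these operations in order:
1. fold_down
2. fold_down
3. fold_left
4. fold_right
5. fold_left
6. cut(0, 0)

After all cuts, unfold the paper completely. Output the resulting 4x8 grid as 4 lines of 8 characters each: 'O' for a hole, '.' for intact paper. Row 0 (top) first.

Answer: OOOOOOOO
OOOOOOOO
OOOOOOOO
OOOOOOOO

Derivation:
Op 1 fold_down: fold axis h@2; visible region now rows[2,4) x cols[0,8) = 2x8
Op 2 fold_down: fold axis h@3; visible region now rows[3,4) x cols[0,8) = 1x8
Op 3 fold_left: fold axis v@4; visible region now rows[3,4) x cols[0,4) = 1x4
Op 4 fold_right: fold axis v@2; visible region now rows[3,4) x cols[2,4) = 1x2
Op 5 fold_left: fold axis v@3; visible region now rows[3,4) x cols[2,3) = 1x1
Op 6 cut(0, 0): punch at orig (3,2); cuts so far [(3, 2)]; region rows[3,4) x cols[2,3) = 1x1
Unfold 1 (reflect across v@3): 2 holes -> [(3, 2), (3, 3)]
Unfold 2 (reflect across v@2): 4 holes -> [(3, 0), (3, 1), (3, 2), (3, 3)]
Unfold 3 (reflect across v@4): 8 holes -> [(3, 0), (3, 1), (3, 2), (3, 3), (3, 4), (3, 5), (3, 6), (3, 7)]
Unfold 4 (reflect across h@3): 16 holes -> [(2, 0), (2, 1), (2, 2), (2, 3), (2, 4), (2, 5), (2, 6), (2, 7), (3, 0), (3, 1), (3, 2), (3, 3), (3, 4), (3, 5), (3, 6), (3, 7)]
Unfold 5 (reflect across h@2): 32 holes -> [(0, 0), (0, 1), (0, 2), (0, 3), (0, 4), (0, 5), (0, 6), (0, 7), (1, 0), (1, 1), (1, 2), (1, 3), (1, 4), (1, 5), (1, 6), (1, 7), (2, 0), (2, 1), (2, 2), (2, 3), (2, 4), (2, 5), (2, 6), (2, 7), (3, 0), (3, 1), (3, 2), (3, 3), (3, 4), (3, 5), (3, 6), (3, 7)]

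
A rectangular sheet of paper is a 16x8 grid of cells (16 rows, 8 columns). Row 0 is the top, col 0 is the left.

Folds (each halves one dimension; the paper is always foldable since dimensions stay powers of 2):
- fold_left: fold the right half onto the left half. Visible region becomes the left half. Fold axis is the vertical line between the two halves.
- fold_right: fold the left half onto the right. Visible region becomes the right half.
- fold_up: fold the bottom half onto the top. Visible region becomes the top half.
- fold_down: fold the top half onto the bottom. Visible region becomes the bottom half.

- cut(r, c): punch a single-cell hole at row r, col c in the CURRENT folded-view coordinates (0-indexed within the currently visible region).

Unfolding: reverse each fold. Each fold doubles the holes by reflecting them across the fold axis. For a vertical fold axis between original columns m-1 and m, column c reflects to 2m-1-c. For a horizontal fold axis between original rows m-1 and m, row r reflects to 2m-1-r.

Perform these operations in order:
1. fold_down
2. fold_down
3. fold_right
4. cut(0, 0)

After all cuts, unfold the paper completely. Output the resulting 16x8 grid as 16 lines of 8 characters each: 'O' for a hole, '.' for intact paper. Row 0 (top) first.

Op 1 fold_down: fold axis h@8; visible region now rows[8,16) x cols[0,8) = 8x8
Op 2 fold_down: fold axis h@12; visible region now rows[12,16) x cols[0,8) = 4x8
Op 3 fold_right: fold axis v@4; visible region now rows[12,16) x cols[4,8) = 4x4
Op 4 cut(0, 0): punch at orig (12,4); cuts so far [(12, 4)]; region rows[12,16) x cols[4,8) = 4x4
Unfold 1 (reflect across v@4): 2 holes -> [(12, 3), (12, 4)]
Unfold 2 (reflect across h@12): 4 holes -> [(11, 3), (11, 4), (12, 3), (12, 4)]
Unfold 3 (reflect across h@8): 8 holes -> [(3, 3), (3, 4), (4, 3), (4, 4), (11, 3), (11, 4), (12, 3), (12, 4)]

Answer: ........
........
........
...OO...
...OO...
........
........
........
........
........
........
...OO...
...OO...
........
........
........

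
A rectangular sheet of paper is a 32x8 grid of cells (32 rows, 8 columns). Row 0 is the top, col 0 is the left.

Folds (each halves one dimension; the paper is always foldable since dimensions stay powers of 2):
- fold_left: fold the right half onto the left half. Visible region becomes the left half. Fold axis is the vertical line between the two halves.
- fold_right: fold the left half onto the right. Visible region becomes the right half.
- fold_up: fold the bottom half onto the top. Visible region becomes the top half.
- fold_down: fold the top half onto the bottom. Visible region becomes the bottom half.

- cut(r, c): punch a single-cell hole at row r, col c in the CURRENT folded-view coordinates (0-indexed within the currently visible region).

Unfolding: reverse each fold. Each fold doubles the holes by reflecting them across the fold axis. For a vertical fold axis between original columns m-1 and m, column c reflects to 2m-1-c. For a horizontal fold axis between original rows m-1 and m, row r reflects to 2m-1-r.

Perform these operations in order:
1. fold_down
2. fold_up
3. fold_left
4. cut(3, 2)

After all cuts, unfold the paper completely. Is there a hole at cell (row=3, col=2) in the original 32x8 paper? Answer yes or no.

Answer: yes

Derivation:
Op 1 fold_down: fold axis h@16; visible region now rows[16,32) x cols[0,8) = 16x8
Op 2 fold_up: fold axis h@24; visible region now rows[16,24) x cols[0,8) = 8x8
Op 3 fold_left: fold axis v@4; visible region now rows[16,24) x cols[0,4) = 8x4
Op 4 cut(3, 2): punch at orig (19,2); cuts so far [(19, 2)]; region rows[16,24) x cols[0,4) = 8x4
Unfold 1 (reflect across v@4): 2 holes -> [(19, 2), (19, 5)]
Unfold 2 (reflect across h@24): 4 holes -> [(19, 2), (19, 5), (28, 2), (28, 5)]
Unfold 3 (reflect across h@16): 8 holes -> [(3, 2), (3, 5), (12, 2), (12, 5), (19, 2), (19, 5), (28, 2), (28, 5)]
Holes: [(3, 2), (3, 5), (12, 2), (12, 5), (19, 2), (19, 5), (28, 2), (28, 5)]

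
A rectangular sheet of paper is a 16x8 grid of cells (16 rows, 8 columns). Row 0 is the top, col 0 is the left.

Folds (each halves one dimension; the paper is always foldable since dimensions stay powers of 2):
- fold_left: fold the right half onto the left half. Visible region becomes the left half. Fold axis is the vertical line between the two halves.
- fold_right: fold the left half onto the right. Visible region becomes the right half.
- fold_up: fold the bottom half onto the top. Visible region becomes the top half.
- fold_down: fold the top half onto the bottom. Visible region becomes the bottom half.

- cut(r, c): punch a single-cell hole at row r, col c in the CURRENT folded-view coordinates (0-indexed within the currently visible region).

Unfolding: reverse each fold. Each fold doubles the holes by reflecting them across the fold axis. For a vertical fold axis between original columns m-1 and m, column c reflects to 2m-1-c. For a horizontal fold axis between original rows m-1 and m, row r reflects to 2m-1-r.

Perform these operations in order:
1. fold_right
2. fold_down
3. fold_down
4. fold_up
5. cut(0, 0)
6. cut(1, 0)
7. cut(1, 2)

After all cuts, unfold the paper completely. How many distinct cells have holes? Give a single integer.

Answer: 48

Derivation:
Op 1 fold_right: fold axis v@4; visible region now rows[0,16) x cols[4,8) = 16x4
Op 2 fold_down: fold axis h@8; visible region now rows[8,16) x cols[4,8) = 8x4
Op 3 fold_down: fold axis h@12; visible region now rows[12,16) x cols[4,8) = 4x4
Op 4 fold_up: fold axis h@14; visible region now rows[12,14) x cols[4,8) = 2x4
Op 5 cut(0, 0): punch at orig (12,4); cuts so far [(12, 4)]; region rows[12,14) x cols[4,8) = 2x4
Op 6 cut(1, 0): punch at orig (13,4); cuts so far [(12, 4), (13, 4)]; region rows[12,14) x cols[4,8) = 2x4
Op 7 cut(1, 2): punch at orig (13,6); cuts so far [(12, 4), (13, 4), (13, 6)]; region rows[12,14) x cols[4,8) = 2x4
Unfold 1 (reflect across h@14): 6 holes -> [(12, 4), (13, 4), (13, 6), (14, 4), (14, 6), (15, 4)]
Unfold 2 (reflect across h@12): 12 holes -> [(8, 4), (9, 4), (9, 6), (10, 4), (10, 6), (11, 4), (12, 4), (13, 4), (13, 6), (14, 4), (14, 6), (15, 4)]
Unfold 3 (reflect across h@8): 24 holes -> [(0, 4), (1, 4), (1, 6), (2, 4), (2, 6), (3, 4), (4, 4), (5, 4), (5, 6), (6, 4), (6, 6), (7, 4), (8, 4), (9, 4), (9, 6), (10, 4), (10, 6), (11, 4), (12, 4), (13, 4), (13, 6), (14, 4), (14, 6), (15, 4)]
Unfold 4 (reflect across v@4): 48 holes -> [(0, 3), (0, 4), (1, 1), (1, 3), (1, 4), (1, 6), (2, 1), (2, 3), (2, 4), (2, 6), (3, 3), (3, 4), (4, 3), (4, 4), (5, 1), (5, 3), (5, 4), (5, 6), (6, 1), (6, 3), (6, 4), (6, 6), (7, 3), (7, 4), (8, 3), (8, 4), (9, 1), (9, 3), (9, 4), (9, 6), (10, 1), (10, 3), (10, 4), (10, 6), (11, 3), (11, 4), (12, 3), (12, 4), (13, 1), (13, 3), (13, 4), (13, 6), (14, 1), (14, 3), (14, 4), (14, 6), (15, 3), (15, 4)]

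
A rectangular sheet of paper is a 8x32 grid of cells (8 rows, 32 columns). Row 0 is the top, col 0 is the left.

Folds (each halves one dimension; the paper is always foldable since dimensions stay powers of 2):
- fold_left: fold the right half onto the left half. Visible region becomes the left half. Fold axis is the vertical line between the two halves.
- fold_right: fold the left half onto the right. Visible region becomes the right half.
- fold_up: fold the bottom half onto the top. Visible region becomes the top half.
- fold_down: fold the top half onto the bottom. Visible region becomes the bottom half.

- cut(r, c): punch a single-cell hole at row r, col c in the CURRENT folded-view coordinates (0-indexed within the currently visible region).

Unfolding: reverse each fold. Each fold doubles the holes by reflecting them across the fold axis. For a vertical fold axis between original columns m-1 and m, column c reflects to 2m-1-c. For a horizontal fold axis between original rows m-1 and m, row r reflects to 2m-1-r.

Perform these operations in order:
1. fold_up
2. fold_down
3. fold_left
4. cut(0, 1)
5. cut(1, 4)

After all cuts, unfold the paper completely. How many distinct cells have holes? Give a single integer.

Op 1 fold_up: fold axis h@4; visible region now rows[0,4) x cols[0,32) = 4x32
Op 2 fold_down: fold axis h@2; visible region now rows[2,4) x cols[0,32) = 2x32
Op 3 fold_left: fold axis v@16; visible region now rows[2,4) x cols[0,16) = 2x16
Op 4 cut(0, 1): punch at orig (2,1); cuts so far [(2, 1)]; region rows[2,4) x cols[0,16) = 2x16
Op 5 cut(1, 4): punch at orig (3,4); cuts so far [(2, 1), (3, 4)]; region rows[2,4) x cols[0,16) = 2x16
Unfold 1 (reflect across v@16): 4 holes -> [(2, 1), (2, 30), (3, 4), (3, 27)]
Unfold 2 (reflect across h@2): 8 holes -> [(0, 4), (0, 27), (1, 1), (1, 30), (2, 1), (2, 30), (3, 4), (3, 27)]
Unfold 3 (reflect across h@4): 16 holes -> [(0, 4), (0, 27), (1, 1), (1, 30), (2, 1), (2, 30), (3, 4), (3, 27), (4, 4), (4, 27), (5, 1), (5, 30), (6, 1), (6, 30), (7, 4), (7, 27)]

Answer: 16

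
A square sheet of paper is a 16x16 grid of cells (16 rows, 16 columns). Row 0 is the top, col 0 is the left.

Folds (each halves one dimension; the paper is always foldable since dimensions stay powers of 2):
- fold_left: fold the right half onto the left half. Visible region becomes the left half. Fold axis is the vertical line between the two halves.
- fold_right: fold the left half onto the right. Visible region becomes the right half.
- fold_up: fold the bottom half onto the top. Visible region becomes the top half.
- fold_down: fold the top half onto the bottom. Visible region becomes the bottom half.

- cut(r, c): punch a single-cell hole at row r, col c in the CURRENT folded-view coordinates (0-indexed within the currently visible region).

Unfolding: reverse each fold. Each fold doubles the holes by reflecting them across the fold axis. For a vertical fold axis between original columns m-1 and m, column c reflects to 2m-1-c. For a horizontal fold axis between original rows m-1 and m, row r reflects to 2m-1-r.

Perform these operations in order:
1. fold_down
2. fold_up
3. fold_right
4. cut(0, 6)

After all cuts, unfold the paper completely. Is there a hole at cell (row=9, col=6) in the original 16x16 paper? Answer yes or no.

Op 1 fold_down: fold axis h@8; visible region now rows[8,16) x cols[0,16) = 8x16
Op 2 fold_up: fold axis h@12; visible region now rows[8,12) x cols[0,16) = 4x16
Op 3 fold_right: fold axis v@8; visible region now rows[8,12) x cols[8,16) = 4x8
Op 4 cut(0, 6): punch at orig (8,14); cuts so far [(8, 14)]; region rows[8,12) x cols[8,16) = 4x8
Unfold 1 (reflect across v@8): 2 holes -> [(8, 1), (8, 14)]
Unfold 2 (reflect across h@12): 4 holes -> [(8, 1), (8, 14), (15, 1), (15, 14)]
Unfold 3 (reflect across h@8): 8 holes -> [(0, 1), (0, 14), (7, 1), (7, 14), (8, 1), (8, 14), (15, 1), (15, 14)]
Holes: [(0, 1), (0, 14), (7, 1), (7, 14), (8, 1), (8, 14), (15, 1), (15, 14)]

Answer: no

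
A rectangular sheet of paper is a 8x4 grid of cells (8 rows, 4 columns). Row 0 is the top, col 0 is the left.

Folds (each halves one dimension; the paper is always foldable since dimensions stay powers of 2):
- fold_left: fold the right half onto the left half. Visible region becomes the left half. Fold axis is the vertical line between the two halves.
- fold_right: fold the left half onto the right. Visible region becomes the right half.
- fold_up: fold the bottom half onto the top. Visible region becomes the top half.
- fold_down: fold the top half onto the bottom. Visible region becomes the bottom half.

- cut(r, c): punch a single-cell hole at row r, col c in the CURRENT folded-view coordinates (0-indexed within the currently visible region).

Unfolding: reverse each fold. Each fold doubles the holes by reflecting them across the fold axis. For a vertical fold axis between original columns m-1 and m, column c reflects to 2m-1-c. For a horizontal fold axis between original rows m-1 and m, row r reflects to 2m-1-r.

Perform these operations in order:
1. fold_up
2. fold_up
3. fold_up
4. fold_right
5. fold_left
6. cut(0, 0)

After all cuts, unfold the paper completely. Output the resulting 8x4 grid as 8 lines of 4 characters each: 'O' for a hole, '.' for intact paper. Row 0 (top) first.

Answer: OOOO
OOOO
OOOO
OOOO
OOOO
OOOO
OOOO
OOOO

Derivation:
Op 1 fold_up: fold axis h@4; visible region now rows[0,4) x cols[0,4) = 4x4
Op 2 fold_up: fold axis h@2; visible region now rows[0,2) x cols[0,4) = 2x4
Op 3 fold_up: fold axis h@1; visible region now rows[0,1) x cols[0,4) = 1x4
Op 4 fold_right: fold axis v@2; visible region now rows[0,1) x cols[2,4) = 1x2
Op 5 fold_left: fold axis v@3; visible region now rows[0,1) x cols[2,3) = 1x1
Op 6 cut(0, 0): punch at orig (0,2); cuts so far [(0, 2)]; region rows[0,1) x cols[2,3) = 1x1
Unfold 1 (reflect across v@3): 2 holes -> [(0, 2), (0, 3)]
Unfold 2 (reflect across v@2): 4 holes -> [(0, 0), (0, 1), (0, 2), (0, 3)]
Unfold 3 (reflect across h@1): 8 holes -> [(0, 0), (0, 1), (0, 2), (0, 3), (1, 0), (1, 1), (1, 2), (1, 3)]
Unfold 4 (reflect across h@2): 16 holes -> [(0, 0), (0, 1), (0, 2), (0, 3), (1, 0), (1, 1), (1, 2), (1, 3), (2, 0), (2, 1), (2, 2), (2, 3), (3, 0), (3, 1), (3, 2), (3, 3)]
Unfold 5 (reflect across h@4): 32 holes -> [(0, 0), (0, 1), (0, 2), (0, 3), (1, 0), (1, 1), (1, 2), (1, 3), (2, 0), (2, 1), (2, 2), (2, 3), (3, 0), (3, 1), (3, 2), (3, 3), (4, 0), (4, 1), (4, 2), (4, 3), (5, 0), (5, 1), (5, 2), (5, 3), (6, 0), (6, 1), (6, 2), (6, 3), (7, 0), (7, 1), (7, 2), (7, 3)]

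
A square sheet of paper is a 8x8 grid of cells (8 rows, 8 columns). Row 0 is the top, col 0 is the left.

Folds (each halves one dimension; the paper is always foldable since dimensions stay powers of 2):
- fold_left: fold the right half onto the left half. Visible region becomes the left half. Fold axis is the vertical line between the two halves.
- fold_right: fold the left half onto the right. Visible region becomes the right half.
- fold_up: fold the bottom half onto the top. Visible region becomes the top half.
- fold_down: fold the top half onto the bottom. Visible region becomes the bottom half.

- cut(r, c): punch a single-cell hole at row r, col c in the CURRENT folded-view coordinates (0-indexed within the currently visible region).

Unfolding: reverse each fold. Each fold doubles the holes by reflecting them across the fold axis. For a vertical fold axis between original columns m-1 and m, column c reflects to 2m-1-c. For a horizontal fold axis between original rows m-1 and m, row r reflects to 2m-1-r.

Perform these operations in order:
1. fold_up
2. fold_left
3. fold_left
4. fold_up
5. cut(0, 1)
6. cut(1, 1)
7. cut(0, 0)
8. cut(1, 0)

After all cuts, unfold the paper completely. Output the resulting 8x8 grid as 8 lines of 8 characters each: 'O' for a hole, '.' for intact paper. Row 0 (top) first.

Op 1 fold_up: fold axis h@4; visible region now rows[0,4) x cols[0,8) = 4x8
Op 2 fold_left: fold axis v@4; visible region now rows[0,4) x cols[0,4) = 4x4
Op 3 fold_left: fold axis v@2; visible region now rows[0,4) x cols[0,2) = 4x2
Op 4 fold_up: fold axis h@2; visible region now rows[0,2) x cols[0,2) = 2x2
Op 5 cut(0, 1): punch at orig (0,1); cuts so far [(0, 1)]; region rows[0,2) x cols[0,2) = 2x2
Op 6 cut(1, 1): punch at orig (1,1); cuts so far [(0, 1), (1, 1)]; region rows[0,2) x cols[0,2) = 2x2
Op 7 cut(0, 0): punch at orig (0,0); cuts so far [(0, 0), (0, 1), (1, 1)]; region rows[0,2) x cols[0,2) = 2x2
Op 8 cut(1, 0): punch at orig (1,0); cuts so far [(0, 0), (0, 1), (1, 0), (1, 1)]; region rows[0,2) x cols[0,2) = 2x2
Unfold 1 (reflect across h@2): 8 holes -> [(0, 0), (0, 1), (1, 0), (1, 1), (2, 0), (2, 1), (3, 0), (3, 1)]
Unfold 2 (reflect across v@2): 16 holes -> [(0, 0), (0, 1), (0, 2), (0, 3), (1, 0), (1, 1), (1, 2), (1, 3), (2, 0), (2, 1), (2, 2), (2, 3), (3, 0), (3, 1), (3, 2), (3, 3)]
Unfold 3 (reflect across v@4): 32 holes -> [(0, 0), (0, 1), (0, 2), (0, 3), (0, 4), (0, 5), (0, 6), (0, 7), (1, 0), (1, 1), (1, 2), (1, 3), (1, 4), (1, 5), (1, 6), (1, 7), (2, 0), (2, 1), (2, 2), (2, 3), (2, 4), (2, 5), (2, 6), (2, 7), (3, 0), (3, 1), (3, 2), (3, 3), (3, 4), (3, 5), (3, 6), (3, 7)]
Unfold 4 (reflect across h@4): 64 holes -> [(0, 0), (0, 1), (0, 2), (0, 3), (0, 4), (0, 5), (0, 6), (0, 7), (1, 0), (1, 1), (1, 2), (1, 3), (1, 4), (1, 5), (1, 6), (1, 7), (2, 0), (2, 1), (2, 2), (2, 3), (2, 4), (2, 5), (2, 6), (2, 7), (3, 0), (3, 1), (3, 2), (3, 3), (3, 4), (3, 5), (3, 6), (3, 7), (4, 0), (4, 1), (4, 2), (4, 3), (4, 4), (4, 5), (4, 6), (4, 7), (5, 0), (5, 1), (5, 2), (5, 3), (5, 4), (5, 5), (5, 6), (5, 7), (6, 0), (6, 1), (6, 2), (6, 3), (6, 4), (6, 5), (6, 6), (6, 7), (7, 0), (7, 1), (7, 2), (7, 3), (7, 4), (7, 5), (7, 6), (7, 7)]

Answer: OOOOOOOO
OOOOOOOO
OOOOOOOO
OOOOOOOO
OOOOOOOO
OOOOOOOO
OOOOOOOO
OOOOOOOO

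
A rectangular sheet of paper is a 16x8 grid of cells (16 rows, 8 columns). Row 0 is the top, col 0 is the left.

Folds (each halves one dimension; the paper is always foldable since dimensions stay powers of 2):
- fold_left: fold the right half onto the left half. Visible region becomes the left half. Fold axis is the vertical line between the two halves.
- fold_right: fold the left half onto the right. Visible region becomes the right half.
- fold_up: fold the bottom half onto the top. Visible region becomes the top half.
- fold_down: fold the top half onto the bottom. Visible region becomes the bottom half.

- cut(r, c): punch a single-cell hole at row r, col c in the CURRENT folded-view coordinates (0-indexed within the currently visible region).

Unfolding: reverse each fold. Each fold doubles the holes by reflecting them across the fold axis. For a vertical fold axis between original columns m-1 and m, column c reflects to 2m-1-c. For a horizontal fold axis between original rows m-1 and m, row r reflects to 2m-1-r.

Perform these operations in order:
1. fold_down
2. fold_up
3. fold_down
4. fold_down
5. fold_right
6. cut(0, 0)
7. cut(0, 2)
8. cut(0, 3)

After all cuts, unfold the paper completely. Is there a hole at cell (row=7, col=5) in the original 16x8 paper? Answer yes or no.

Answer: no

Derivation:
Op 1 fold_down: fold axis h@8; visible region now rows[8,16) x cols[0,8) = 8x8
Op 2 fold_up: fold axis h@12; visible region now rows[8,12) x cols[0,8) = 4x8
Op 3 fold_down: fold axis h@10; visible region now rows[10,12) x cols[0,8) = 2x8
Op 4 fold_down: fold axis h@11; visible region now rows[11,12) x cols[0,8) = 1x8
Op 5 fold_right: fold axis v@4; visible region now rows[11,12) x cols[4,8) = 1x4
Op 6 cut(0, 0): punch at orig (11,4); cuts so far [(11, 4)]; region rows[11,12) x cols[4,8) = 1x4
Op 7 cut(0, 2): punch at orig (11,6); cuts so far [(11, 4), (11, 6)]; region rows[11,12) x cols[4,8) = 1x4
Op 8 cut(0, 3): punch at orig (11,7); cuts so far [(11, 4), (11, 6), (11, 7)]; region rows[11,12) x cols[4,8) = 1x4
Unfold 1 (reflect across v@4): 6 holes -> [(11, 0), (11, 1), (11, 3), (11, 4), (11, 6), (11, 7)]
Unfold 2 (reflect across h@11): 12 holes -> [(10, 0), (10, 1), (10, 3), (10, 4), (10, 6), (10, 7), (11, 0), (11, 1), (11, 3), (11, 4), (11, 6), (11, 7)]
Unfold 3 (reflect across h@10): 24 holes -> [(8, 0), (8, 1), (8, 3), (8, 4), (8, 6), (8, 7), (9, 0), (9, 1), (9, 3), (9, 4), (9, 6), (9, 7), (10, 0), (10, 1), (10, 3), (10, 4), (10, 6), (10, 7), (11, 0), (11, 1), (11, 3), (11, 4), (11, 6), (11, 7)]
Unfold 4 (reflect across h@12): 48 holes -> [(8, 0), (8, 1), (8, 3), (8, 4), (8, 6), (8, 7), (9, 0), (9, 1), (9, 3), (9, 4), (9, 6), (9, 7), (10, 0), (10, 1), (10, 3), (10, 4), (10, 6), (10, 7), (11, 0), (11, 1), (11, 3), (11, 4), (11, 6), (11, 7), (12, 0), (12, 1), (12, 3), (12, 4), (12, 6), (12, 7), (13, 0), (13, 1), (13, 3), (13, 4), (13, 6), (13, 7), (14, 0), (14, 1), (14, 3), (14, 4), (14, 6), (14, 7), (15, 0), (15, 1), (15, 3), (15, 4), (15, 6), (15, 7)]
Unfold 5 (reflect across h@8): 96 holes -> [(0, 0), (0, 1), (0, 3), (0, 4), (0, 6), (0, 7), (1, 0), (1, 1), (1, 3), (1, 4), (1, 6), (1, 7), (2, 0), (2, 1), (2, 3), (2, 4), (2, 6), (2, 7), (3, 0), (3, 1), (3, 3), (3, 4), (3, 6), (3, 7), (4, 0), (4, 1), (4, 3), (4, 4), (4, 6), (4, 7), (5, 0), (5, 1), (5, 3), (5, 4), (5, 6), (5, 7), (6, 0), (6, 1), (6, 3), (6, 4), (6, 6), (6, 7), (7, 0), (7, 1), (7, 3), (7, 4), (7, 6), (7, 7), (8, 0), (8, 1), (8, 3), (8, 4), (8, 6), (8, 7), (9, 0), (9, 1), (9, 3), (9, 4), (9, 6), (9, 7), (10, 0), (10, 1), (10, 3), (10, 4), (10, 6), (10, 7), (11, 0), (11, 1), (11, 3), (11, 4), (11, 6), (11, 7), (12, 0), (12, 1), (12, 3), (12, 4), (12, 6), (12, 7), (13, 0), (13, 1), (13, 3), (13, 4), (13, 6), (13, 7), (14, 0), (14, 1), (14, 3), (14, 4), (14, 6), (14, 7), (15, 0), (15, 1), (15, 3), (15, 4), (15, 6), (15, 7)]
Holes: [(0, 0), (0, 1), (0, 3), (0, 4), (0, 6), (0, 7), (1, 0), (1, 1), (1, 3), (1, 4), (1, 6), (1, 7), (2, 0), (2, 1), (2, 3), (2, 4), (2, 6), (2, 7), (3, 0), (3, 1), (3, 3), (3, 4), (3, 6), (3, 7), (4, 0), (4, 1), (4, 3), (4, 4), (4, 6), (4, 7), (5, 0), (5, 1), (5, 3), (5, 4), (5, 6), (5, 7), (6, 0), (6, 1), (6, 3), (6, 4), (6, 6), (6, 7), (7, 0), (7, 1), (7, 3), (7, 4), (7, 6), (7, 7), (8, 0), (8, 1), (8, 3), (8, 4), (8, 6), (8, 7), (9, 0), (9, 1), (9, 3), (9, 4), (9, 6), (9, 7), (10, 0), (10, 1), (10, 3), (10, 4), (10, 6), (10, 7), (11, 0), (11, 1), (11, 3), (11, 4), (11, 6), (11, 7), (12, 0), (12, 1), (12, 3), (12, 4), (12, 6), (12, 7), (13, 0), (13, 1), (13, 3), (13, 4), (13, 6), (13, 7), (14, 0), (14, 1), (14, 3), (14, 4), (14, 6), (14, 7), (15, 0), (15, 1), (15, 3), (15, 4), (15, 6), (15, 7)]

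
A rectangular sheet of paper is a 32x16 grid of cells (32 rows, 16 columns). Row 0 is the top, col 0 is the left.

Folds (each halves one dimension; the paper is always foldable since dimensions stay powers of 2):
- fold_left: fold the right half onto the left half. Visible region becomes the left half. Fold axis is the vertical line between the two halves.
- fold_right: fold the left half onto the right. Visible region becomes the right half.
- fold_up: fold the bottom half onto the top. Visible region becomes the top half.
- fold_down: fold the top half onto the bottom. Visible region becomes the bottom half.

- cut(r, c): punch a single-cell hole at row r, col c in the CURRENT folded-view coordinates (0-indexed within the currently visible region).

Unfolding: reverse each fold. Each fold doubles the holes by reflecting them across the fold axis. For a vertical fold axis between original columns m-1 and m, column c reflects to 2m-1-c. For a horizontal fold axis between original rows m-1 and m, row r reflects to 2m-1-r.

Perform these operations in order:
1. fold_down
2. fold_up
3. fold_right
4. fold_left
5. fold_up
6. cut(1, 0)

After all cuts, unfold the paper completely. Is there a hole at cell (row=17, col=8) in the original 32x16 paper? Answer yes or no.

Answer: yes

Derivation:
Op 1 fold_down: fold axis h@16; visible region now rows[16,32) x cols[0,16) = 16x16
Op 2 fold_up: fold axis h@24; visible region now rows[16,24) x cols[0,16) = 8x16
Op 3 fold_right: fold axis v@8; visible region now rows[16,24) x cols[8,16) = 8x8
Op 4 fold_left: fold axis v@12; visible region now rows[16,24) x cols[8,12) = 8x4
Op 5 fold_up: fold axis h@20; visible region now rows[16,20) x cols[8,12) = 4x4
Op 6 cut(1, 0): punch at orig (17,8); cuts so far [(17, 8)]; region rows[16,20) x cols[8,12) = 4x4
Unfold 1 (reflect across h@20): 2 holes -> [(17, 8), (22, 8)]
Unfold 2 (reflect across v@12): 4 holes -> [(17, 8), (17, 15), (22, 8), (22, 15)]
Unfold 3 (reflect across v@8): 8 holes -> [(17, 0), (17, 7), (17, 8), (17, 15), (22, 0), (22, 7), (22, 8), (22, 15)]
Unfold 4 (reflect across h@24): 16 holes -> [(17, 0), (17, 7), (17, 8), (17, 15), (22, 0), (22, 7), (22, 8), (22, 15), (25, 0), (25, 7), (25, 8), (25, 15), (30, 0), (30, 7), (30, 8), (30, 15)]
Unfold 5 (reflect across h@16): 32 holes -> [(1, 0), (1, 7), (1, 8), (1, 15), (6, 0), (6, 7), (6, 8), (6, 15), (9, 0), (9, 7), (9, 8), (9, 15), (14, 0), (14, 7), (14, 8), (14, 15), (17, 0), (17, 7), (17, 8), (17, 15), (22, 0), (22, 7), (22, 8), (22, 15), (25, 0), (25, 7), (25, 8), (25, 15), (30, 0), (30, 7), (30, 8), (30, 15)]
Holes: [(1, 0), (1, 7), (1, 8), (1, 15), (6, 0), (6, 7), (6, 8), (6, 15), (9, 0), (9, 7), (9, 8), (9, 15), (14, 0), (14, 7), (14, 8), (14, 15), (17, 0), (17, 7), (17, 8), (17, 15), (22, 0), (22, 7), (22, 8), (22, 15), (25, 0), (25, 7), (25, 8), (25, 15), (30, 0), (30, 7), (30, 8), (30, 15)]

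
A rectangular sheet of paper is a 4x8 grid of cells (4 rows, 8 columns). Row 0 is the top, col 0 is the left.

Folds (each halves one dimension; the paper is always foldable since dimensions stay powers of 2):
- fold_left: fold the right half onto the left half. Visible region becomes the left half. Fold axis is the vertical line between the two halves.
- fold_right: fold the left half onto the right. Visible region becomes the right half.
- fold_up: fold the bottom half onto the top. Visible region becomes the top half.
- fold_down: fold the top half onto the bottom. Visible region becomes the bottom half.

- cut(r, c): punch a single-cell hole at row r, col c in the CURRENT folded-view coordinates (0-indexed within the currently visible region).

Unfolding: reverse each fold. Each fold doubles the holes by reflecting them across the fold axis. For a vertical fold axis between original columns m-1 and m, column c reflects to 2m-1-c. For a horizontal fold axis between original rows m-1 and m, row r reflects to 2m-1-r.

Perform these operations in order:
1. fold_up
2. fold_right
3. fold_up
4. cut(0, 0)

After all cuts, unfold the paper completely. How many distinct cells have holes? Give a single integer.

Op 1 fold_up: fold axis h@2; visible region now rows[0,2) x cols[0,8) = 2x8
Op 2 fold_right: fold axis v@4; visible region now rows[0,2) x cols[4,8) = 2x4
Op 3 fold_up: fold axis h@1; visible region now rows[0,1) x cols[4,8) = 1x4
Op 4 cut(0, 0): punch at orig (0,4); cuts so far [(0, 4)]; region rows[0,1) x cols[4,8) = 1x4
Unfold 1 (reflect across h@1): 2 holes -> [(0, 4), (1, 4)]
Unfold 2 (reflect across v@4): 4 holes -> [(0, 3), (0, 4), (1, 3), (1, 4)]
Unfold 3 (reflect across h@2): 8 holes -> [(0, 3), (0, 4), (1, 3), (1, 4), (2, 3), (2, 4), (3, 3), (3, 4)]

Answer: 8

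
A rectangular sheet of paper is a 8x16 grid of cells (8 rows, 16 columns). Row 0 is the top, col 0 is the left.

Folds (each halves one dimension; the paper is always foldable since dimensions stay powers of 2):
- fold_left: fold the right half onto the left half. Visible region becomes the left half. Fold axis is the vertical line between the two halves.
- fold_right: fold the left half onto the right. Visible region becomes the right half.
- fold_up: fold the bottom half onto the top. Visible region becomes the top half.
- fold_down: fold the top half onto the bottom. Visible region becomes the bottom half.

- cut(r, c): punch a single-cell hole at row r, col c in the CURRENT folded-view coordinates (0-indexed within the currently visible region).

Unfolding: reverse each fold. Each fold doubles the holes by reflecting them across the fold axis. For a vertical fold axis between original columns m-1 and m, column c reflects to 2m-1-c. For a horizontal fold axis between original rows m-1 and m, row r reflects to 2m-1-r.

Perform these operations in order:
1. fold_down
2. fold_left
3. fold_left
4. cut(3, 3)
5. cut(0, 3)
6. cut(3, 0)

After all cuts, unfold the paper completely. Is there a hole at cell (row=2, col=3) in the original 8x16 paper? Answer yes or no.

Op 1 fold_down: fold axis h@4; visible region now rows[4,8) x cols[0,16) = 4x16
Op 2 fold_left: fold axis v@8; visible region now rows[4,8) x cols[0,8) = 4x8
Op 3 fold_left: fold axis v@4; visible region now rows[4,8) x cols[0,4) = 4x4
Op 4 cut(3, 3): punch at orig (7,3); cuts so far [(7, 3)]; region rows[4,8) x cols[0,4) = 4x4
Op 5 cut(0, 3): punch at orig (4,3); cuts so far [(4, 3), (7, 3)]; region rows[4,8) x cols[0,4) = 4x4
Op 6 cut(3, 0): punch at orig (7,0); cuts so far [(4, 3), (7, 0), (7, 3)]; region rows[4,8) x cols[0,4) = 4x4
Unfold 1 (reflect across v@4): 6 holes -> [(4, 3), (4, 4), (7, 0), (7, 3), (7, 4), (7, 7)]
Unfold 2 (reflect across v@8): 12 holes -> [(4, 3), (4, 4), (4, 11), (4, 12), (7, 0), (7, 3), (7, 4), (7, 7), (7, 8), (7, 11), (7, 12), (7, 15)]
Unfold 3 (reflect across h@4): 24 holes -> [(0, 0), (0, 3), (0, 4), (0, 7), (0, 8), (0, 11), (0, 12), (0, 15), (3, 3), (3, 4), (3, 11), (3, 12), (4, 3), (4, 4), (4, 11), (4, 12), (7, 0), (7, 3), (7, 4), (7, 7), (7, 8), (7, 11), (7, 12), (7, 15)]
Holes: [(0, 0), (0, 3), (0, 4), (0, 7), (0, 8), (0, 11), (0, 12), (0, 15), (3, 3), (3, 4), (3, 11), (3, 12), (4, 3), (4, 4), (4, 11), (4, 12), (7, 0), (7, 3), (7, 4), (7, 7), (7, 8), (7, 11), (7, 12), (7, 15)]

Answer: no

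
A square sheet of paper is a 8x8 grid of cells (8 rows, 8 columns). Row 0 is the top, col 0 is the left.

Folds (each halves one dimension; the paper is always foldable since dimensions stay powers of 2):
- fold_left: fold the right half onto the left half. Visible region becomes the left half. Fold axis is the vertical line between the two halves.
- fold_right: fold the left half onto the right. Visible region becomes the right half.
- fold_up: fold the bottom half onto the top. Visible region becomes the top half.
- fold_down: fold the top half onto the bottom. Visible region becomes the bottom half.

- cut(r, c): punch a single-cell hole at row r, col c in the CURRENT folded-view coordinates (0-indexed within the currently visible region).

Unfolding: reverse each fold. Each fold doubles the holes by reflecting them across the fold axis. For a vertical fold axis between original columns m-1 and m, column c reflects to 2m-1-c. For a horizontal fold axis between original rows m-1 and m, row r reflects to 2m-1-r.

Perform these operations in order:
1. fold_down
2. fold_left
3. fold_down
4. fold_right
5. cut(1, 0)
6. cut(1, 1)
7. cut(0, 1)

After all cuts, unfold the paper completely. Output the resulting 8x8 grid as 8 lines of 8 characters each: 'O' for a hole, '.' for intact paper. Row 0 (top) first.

Answer: OOOOOOOO
O..OO..O
O..OO..O
OOOOOOOO
OOOOOOOO
O..OO..O
O..OO..O
OOOOOOOO

Derivation:
Op 1 fold_down: fold axis h@4; visible region now rows[4,8) x cols[0,8) = 4x8
Op 2 fold_left: fold axis v@4; visible region now rows[4,8) x cols[0,4) = 4x4
Op 3 fold_down: fold axis h@6; visible region now rows[6,8) x cols[0,4) = 2x4
Op 4 fold_right: fold axis v@2; visible region now rows[6,8) x cols[2,4) = 2x2
Op 5 cut(1, 0): punch at orig (7,2); cuts so far [(7, 2)]; region rows[6,8) x cols[2,4) = 2x2
Op 6 cut(1, 1): punch at orig (7,3); cuts so far [(7, 2), (7, 3)]; region rows[6,8) x cols[2,4) = 2x2
Op 7 cut(0, 1): punch at orig (6,3); cuts so far [(6, 3), (7, 2), (7, 3)]; region rows[6,8) x cols[2,4) = 2x2
Unfold 1 (reflect across v@2): 6 holes -> [(6, 0), (6, 3), (7, 0), (7, 1), (7, 2), (7, 3)]
Unfold 2 (reflect across h@6): 12 holes -> [(4, 0), (4, 1), (4, 2), (4, 3), (5, 0), (5, 3), (6, 0), (6, 3), (7, 0), (7, 1), (7, 2), (7, 3)]
Unfold 3 (reflect across v@4): 24 holes -> [(4, 0), (4, 1), (4, 2), (4, 3), (4, 4), (4, 5), (4, 6), (4, 7), (5, 0), (5, 3), (5, 4), (5, 7), (6, 0), (6, 3), (6, 4), (6, 7), (7, 0), (7, 1), (7, 2), (7, 3), (7, 4), (7, 5), (7, 6), (7, 7)]
Unfold 4 (reflect across h@4): 48 holes -> [(0, 0), (0, 1), (0, 2), (0, 3), (0, 4), (0, 5), (0, 6), (0, 7), (1, 0), (1, 3), (1, 4), (1, 7), (2, 0), (2, 3), (2, 4), (2, 7), (3, 0), (3, 1), (3, 2), (3, 3), (3, 4), (3, 5), (3, 6), (3, 7), (4, 0), (4, 1), (4, 2), (4, 3), (4, 4), (4, 5), (4, 6), (4, 7), (5, 0), (5, 3), (5, 4), (5, 7), (6, 0), (6, 3), (6, 4), (6, 7), (7, 0), (7, 1), (7, 2), (7, 3), (7, 4), (7, 5), (7, 6), (7, 7)]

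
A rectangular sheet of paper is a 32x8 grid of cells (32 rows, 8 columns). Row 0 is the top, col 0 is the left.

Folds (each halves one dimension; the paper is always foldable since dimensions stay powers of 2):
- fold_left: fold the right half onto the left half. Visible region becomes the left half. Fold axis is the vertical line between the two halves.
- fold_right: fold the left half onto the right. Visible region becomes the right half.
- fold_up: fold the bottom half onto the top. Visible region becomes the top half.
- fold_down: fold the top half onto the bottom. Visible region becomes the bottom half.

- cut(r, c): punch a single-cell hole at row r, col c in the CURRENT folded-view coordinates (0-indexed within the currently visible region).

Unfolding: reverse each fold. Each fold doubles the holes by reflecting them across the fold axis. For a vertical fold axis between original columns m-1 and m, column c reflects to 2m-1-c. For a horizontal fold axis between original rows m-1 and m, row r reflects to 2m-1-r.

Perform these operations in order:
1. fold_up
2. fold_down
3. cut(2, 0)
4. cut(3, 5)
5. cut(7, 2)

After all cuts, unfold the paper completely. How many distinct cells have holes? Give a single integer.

Op 1 fold_up: fold axis h@16; visible region now rows[0,16) x cols[0,8) = 16x8
Op 2 fold_down: fold axis h@8; visible region now rows[8,16) x cols[0,8) = 8x8
Op 3 cut(2, 0): punch at orig (10,0); cuts so far [(10, 0)]; region rows[8,16) x cols[0,8) = 8x8
Op 4 cut(3, 5): punch at orig (11,5); cuts so far [(10, 0), (11, 5)]; region rows[8,16) x cols[0,8) = 8x8
Op 5 cut(7, 2): punch at orig (15,2); cuts so far [(10, 0), (11, 5), (15, 2)]; region rows[8,16) x cols[0,8) = 8x8
Unfold 1 (reflect across h@8): 6 holes -> [(0, 2), (4, 5), (5, 0), (10, 0), (11, 5), (15, 2)]
Unfold 2 (reflect across h@16): 12 holes -> [(0, 2), (4, 5), (5, 0), (10, 0), (11, 5), (15, 2), (16, 2), (20, 5), (21, 0), (26, 0), (27, 5), (31, 2)]

Answer: 12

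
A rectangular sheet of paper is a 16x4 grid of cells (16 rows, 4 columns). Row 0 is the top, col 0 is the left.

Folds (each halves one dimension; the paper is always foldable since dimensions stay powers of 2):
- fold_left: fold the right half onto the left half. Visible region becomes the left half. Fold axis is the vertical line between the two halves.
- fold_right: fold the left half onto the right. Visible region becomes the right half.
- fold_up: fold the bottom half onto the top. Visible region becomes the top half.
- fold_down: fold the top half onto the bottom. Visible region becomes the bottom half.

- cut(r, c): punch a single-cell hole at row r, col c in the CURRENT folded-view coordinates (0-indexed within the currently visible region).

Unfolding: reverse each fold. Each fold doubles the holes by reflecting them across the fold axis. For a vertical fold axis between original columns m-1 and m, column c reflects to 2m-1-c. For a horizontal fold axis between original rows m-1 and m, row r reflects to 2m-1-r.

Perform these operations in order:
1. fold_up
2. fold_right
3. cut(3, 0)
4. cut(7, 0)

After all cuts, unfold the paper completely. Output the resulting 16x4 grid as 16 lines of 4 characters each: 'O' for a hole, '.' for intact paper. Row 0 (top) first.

Op 1 fold_up: fold axis h@8; visible region now rows[0,8) x cols[0,4) = 8x4
Op 2 fold_right: fold axis v@2; visible region now rows[0,8) x cols[2,4) = 8x2
Op 3 cut(3, 0): punch at orig (3,2); cuts so far [(3, 2)]; region rows[0,8) x cols[2,4) = 8x2
Op 4 cut(7, 0): punch at orig (7,2); cuts so far [(3, 2), (7, 2)]; region rows[0,8) x cols[2,4) = 8x2
Unfold 1 (reflect across v@2): 4 holes -> [(3, 1), (3, 2), (7, 1), (7, 2)]
Unfold 2 (reflect across h@8): 8 holes -> [(3, 1), (3, 2), (7, 1), (7, 2), (8, 1), (8, 2), (12, 1), (12, 2)]

Answer: ....
....
....
.OO.
....
....
....
.OO.
.OO.
....
....
....
.OO.
....
....
....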